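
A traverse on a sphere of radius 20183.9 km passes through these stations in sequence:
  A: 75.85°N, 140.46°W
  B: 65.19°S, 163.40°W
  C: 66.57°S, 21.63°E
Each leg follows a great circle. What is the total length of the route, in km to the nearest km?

66924 km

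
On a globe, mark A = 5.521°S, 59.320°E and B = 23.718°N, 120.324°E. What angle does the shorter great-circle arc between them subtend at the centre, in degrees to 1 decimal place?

With latitudes φ₁ = -5.521°, φ₂ = 23.718° and longitude difference Δλ = 61.004°:
cos c = sin φ₁ sin φ₂ + cos φ₁ cos φ₂ cos Δλ = (-0.0962)(0.4022) + (0.9954)(0.9155)(0.4847) = 0.40305,
so c = arccos(0.40305) = 1.15595 rad.
So the angular separation is 66.2°.

66.2°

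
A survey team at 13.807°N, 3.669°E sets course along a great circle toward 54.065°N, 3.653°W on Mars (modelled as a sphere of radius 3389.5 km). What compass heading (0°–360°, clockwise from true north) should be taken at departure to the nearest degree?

353°

With φ₁ = 0.2410, φ₂ = 0.9436, Δλ = -0.1278 rad, the forward-azimuth formula gives
θ = atan2( sin Δλ cos φ₂ , cos φ₁ sin φ₂ − sin φ₁ cos φ₂ cos Δλ ) = atan2(-0.0748, 0.6474) = -6.59°.
Adding 360° brings this into [0°, 360°): 353°.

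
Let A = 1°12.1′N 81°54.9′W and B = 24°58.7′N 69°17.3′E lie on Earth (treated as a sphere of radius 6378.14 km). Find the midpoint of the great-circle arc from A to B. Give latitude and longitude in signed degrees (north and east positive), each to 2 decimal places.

42.57°, -17.11°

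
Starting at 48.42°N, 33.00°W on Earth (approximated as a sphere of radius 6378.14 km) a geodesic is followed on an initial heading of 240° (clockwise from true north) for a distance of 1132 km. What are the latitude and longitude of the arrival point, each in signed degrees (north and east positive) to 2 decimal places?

Angular distance δ = d/R = 1132/6378.14 = 0.17748 rad; initial bearing θ = 4.1888 rad.
sin φ₂ = sin φ₁ cos δ + cos φ₁ sin δ cos θ = (0.7480)(0.9843) + (0.6637)(0.1766)(-0.5000) = 0.6777, so φ₂ = 42.66°.
Δλ = atan2(sin θ sin δ cos φ₁, cos δ − sin φ₁ sin φ₂) = atan2(-0.1015, 0.4774) = -12.001°.
λ₂ = -33.000° − 12.001° = -45.00°.

42.66°, -45.00°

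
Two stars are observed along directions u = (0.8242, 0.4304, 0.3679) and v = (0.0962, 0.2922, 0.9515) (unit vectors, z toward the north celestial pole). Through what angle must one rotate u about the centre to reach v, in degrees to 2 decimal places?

u·v = 0.5551; |u| = 1.0000, |v| = 1.0000.
cos θ = (u·v)/(|u||v|) = 0.5551, so θ = 56.28°.

56.28°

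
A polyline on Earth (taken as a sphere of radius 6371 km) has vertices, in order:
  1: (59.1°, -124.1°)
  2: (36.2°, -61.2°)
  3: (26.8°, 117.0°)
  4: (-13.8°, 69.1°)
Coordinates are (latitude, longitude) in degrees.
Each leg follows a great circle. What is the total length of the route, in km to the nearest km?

Leg 1→2: central angle 0.8016 rad, distance 5107.0 km.
Leg 2→3: central angle 2.0416 rad, distance 13007.3 km.
Leg 3→4: central angle 1.0774 rad, distance 6864.3 km.
Total: 5107.0 + 13007.3 + 6864.3 ≈ 24979 km.

24979 km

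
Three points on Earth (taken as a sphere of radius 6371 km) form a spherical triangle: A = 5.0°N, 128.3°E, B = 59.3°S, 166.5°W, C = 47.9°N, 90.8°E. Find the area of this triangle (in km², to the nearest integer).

Side lengths (central angles): a = 2.3649, b = 0.9341, c = 1.4320 rad; semiperimeter s = 2.3655.
By l'Huilier's theorem, tan(E/4) = √[tan(s/2) tan((s−a)/2) tan((s−b)/2) tan((s−c)/2)], giving spherical excess E = 0.0708 rad.
Area = E·R² = 0.0708 × (6371)² ≈ 2875259 km².

2875259 km²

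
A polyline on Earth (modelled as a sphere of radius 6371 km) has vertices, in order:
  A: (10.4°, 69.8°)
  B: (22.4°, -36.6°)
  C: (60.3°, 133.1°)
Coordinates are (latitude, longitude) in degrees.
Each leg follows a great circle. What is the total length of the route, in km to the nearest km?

Leg A→B: central angle 1.7599 rad, distance 11212.2 km.
Leg B→C: central angle 1.6908 rad, distance 10771.9 km.
Total: 11212.2 + 10771.9 ≈ 21984 km.

21984 km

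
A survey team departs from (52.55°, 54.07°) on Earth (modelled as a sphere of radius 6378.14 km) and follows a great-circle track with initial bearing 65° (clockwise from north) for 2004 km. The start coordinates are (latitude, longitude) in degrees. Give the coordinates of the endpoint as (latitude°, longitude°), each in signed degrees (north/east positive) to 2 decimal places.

Angular distance δ = d/R = 2004/6378.14 = 0.31420 rad; initial bearing θ = 1.1345 rad.
sin φ₂ = sin φ₁ cos δ + cos φ₁ sin δ cos θ = (0.7939)(0.9510) + (0.6081)(0.3091)(0.4226) = 0.8344, so φ₂ = 56.56°.
Δλ = atan2(sin θ sin δ cos φ₁, cos δ − sin φ₁ sin φ₂) = atan2(0.1703, 0.2886) = 30.548°.
λ₂ = 54.070° + 30.548° = 84.62°.

56.56°, 84.62°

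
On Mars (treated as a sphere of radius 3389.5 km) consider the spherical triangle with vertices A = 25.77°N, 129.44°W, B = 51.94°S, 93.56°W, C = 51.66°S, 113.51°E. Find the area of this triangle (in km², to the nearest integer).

17030604 km²

Side lengths (central angles): a = 1.2901, b = 2.2081, c = 1.4631 rad; semiperimeter s = 2.4806.
By l'Huilier's theorem, tan(E/4) = √[tan(s/2) tan((s−a)/2) tan((s−b)/2) tan((s−c)/2)], giving spherical excess E = 1.4824 rad.
Area = E·R² = 1.4824 × (3389.5)² ≈ 17030604 km².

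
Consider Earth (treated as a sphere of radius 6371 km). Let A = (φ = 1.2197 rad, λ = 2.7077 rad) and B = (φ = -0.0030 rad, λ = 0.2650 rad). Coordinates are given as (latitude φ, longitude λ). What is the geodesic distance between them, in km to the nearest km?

Let φ₁ = 1.2197 rad, φ₂ = -0.0030 rad, and Δλ = -2.4427 rad.
Haversine: a = sin²(Δφ/2) + cos φ₁ cos φ₂ sin²(Δλ/2) = 0.3294 + (0.3439)(1.0000)(0.8828) = 0.63306.
Central angle c = 2·arcsin(√a) = 1.84015 rad.
Distance = R·c = 6371 × 1.8402 ≈ 11724 km.

11724 km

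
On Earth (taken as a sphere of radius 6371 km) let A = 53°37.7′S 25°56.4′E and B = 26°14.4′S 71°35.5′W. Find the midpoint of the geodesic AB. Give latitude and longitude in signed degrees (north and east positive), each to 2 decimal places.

-51.05°, -35.93°

Central angle δ = 1.2805 rad. Interpolating on the sphere with fraction f = 0.5:
P = [sin((1−f)δ)·A + sin(fδ)·B] / sin δ = 0.6235·A + 0.6235·B in Cartesian coordinates,
giving P = (0.5091, -0.3689, -0.7777), i.e. latitude -51.05°, longitude -35.93°.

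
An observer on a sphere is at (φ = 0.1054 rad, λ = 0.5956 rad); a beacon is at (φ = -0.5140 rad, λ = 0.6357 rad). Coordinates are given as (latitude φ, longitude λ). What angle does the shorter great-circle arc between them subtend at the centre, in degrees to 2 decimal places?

35.56°

In radians: φ₁ = 0.1054, φ₂ = -0.5140, Δλ = 2.298° = 0.0401 rad.
Haversine: a = sin²(Δφ/2) + cos φ₁ cos φ₂ sin²(Δλ/2) = 0.0929 + (0.9945)(0.8708)(0.0004) = 0.09323.
Central angle c = 2·arcsin(√a) = 0.62060 rad.
So the angular separation is 35.56°.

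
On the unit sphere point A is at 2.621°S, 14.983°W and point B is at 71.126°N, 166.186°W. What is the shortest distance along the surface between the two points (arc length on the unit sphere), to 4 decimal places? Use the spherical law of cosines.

Let φ₁ = -0.0457 rad, φ₂ = 1.2414 rad, and Δλ = -2.6390 rad.
cos c = sin φ₁ sin φ₂ + cos φ₁ cos φ₂ cos Δλ = (-0.0457)(0.9462) + (0.9990)(0.3235)(-0.8763) = -0.32646,
so c = arccos(-0.32646) = 1.90335 rad.
On the unit sphere the arc length equals the central angle: 1.9033.

1.9033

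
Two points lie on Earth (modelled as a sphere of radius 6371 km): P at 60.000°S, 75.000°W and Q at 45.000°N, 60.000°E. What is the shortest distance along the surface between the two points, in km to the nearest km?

In radians: φ₁ = -1.0472, φ₂ = 0.7854, Δλ = 135.000° = 2.3562 rad.
Haversine: a = sin²(Δφ/2) + cos φ₁ cos φ₂ sin²(Δλ/2) = 0.6294 + (0.5000)(0.7071)(0.8536) = 0.93119.
Central angle c = 2·arcsin(√a) = 2.61073 rad.
Distance = R·c = 6371 × 2.6107 ≈ 16633 km.

16633 km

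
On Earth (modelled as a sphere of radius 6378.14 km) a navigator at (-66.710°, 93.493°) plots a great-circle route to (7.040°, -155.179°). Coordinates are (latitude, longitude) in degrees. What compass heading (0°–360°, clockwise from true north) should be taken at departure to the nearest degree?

Δλ = 111.328° = 1.9430 rad.
y = sin Δλ · cos φ₂ = (0.9315)(0.9925) = 0.9245
x = cos φ₁ sin φ₂ − sin φ₁ cos φ₂ cos Δλ = (0.3954)(0.1226) − (-0.9185)(0.9925)(-0.3637) = -0.2831
θ = atan2(y, x) = 107.03°, so the bearing is 107°.

107°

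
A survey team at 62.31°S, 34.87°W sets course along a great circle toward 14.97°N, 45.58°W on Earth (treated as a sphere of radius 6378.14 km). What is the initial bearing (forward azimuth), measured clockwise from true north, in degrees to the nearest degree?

With φ₁ = -1.0875, φ₂ = 0.2613, Δλ = -0.1869 rad, the forward-azimuth formula gives
θ = atan2( sin Δλ cos φ₂ , cos φ₁ sin φ₂ − sin φ₁ cos φ₂ cos Δλ ) = atan2(-0.1795, 0.9606) = -10.59°.
Adding 360° brings this into [0°, 360°): 349°.

349°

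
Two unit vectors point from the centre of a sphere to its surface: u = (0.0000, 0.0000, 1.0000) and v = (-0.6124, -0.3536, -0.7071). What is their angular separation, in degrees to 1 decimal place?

u·v = -0.7071; |u| = 1.0000, |v| = 1.0000.
cos θ = (u·v)/(|u||v|) = -0.7071, so θ = 135.0°.

135.0°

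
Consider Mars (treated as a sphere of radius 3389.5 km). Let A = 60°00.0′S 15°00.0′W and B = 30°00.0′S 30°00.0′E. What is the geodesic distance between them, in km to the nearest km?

2505 km

Let φ₁ = -1.0472 rad, φ₂ = -0.5236 rad, and Δλ = 0.7854 rad.
cos c = sin φ₁ sin φ₂ + cos φ₁ cos φ₂ cos Δλ = (-0.8660)(-0.5000) + (0.5000)(0.8660)(0.7071) = 0.73920,
so c = arccos(0.73920) = 0.73892 rad.
Distance = R·c = 3389.5 × 0.7389 ≈ 2505 km.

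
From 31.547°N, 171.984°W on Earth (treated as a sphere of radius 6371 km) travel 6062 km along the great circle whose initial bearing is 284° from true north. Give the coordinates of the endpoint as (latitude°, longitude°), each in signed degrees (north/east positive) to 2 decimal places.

28.14°, 124.38°

Angular distance δ = d/R = 6062/6371 = 0.95150 rad; initial bearing θ = 4.9567 rad.
sin φ₂ = sin φ₁ cos δ + cos φ₁ sin δ cos θ = (0.5232)(0.5805) + (0.8522)(0.8143)(0.2419) = 0.4716, so φ₂ = 28.14°.
Δλ = atan2(sin θ sin δ cos φ₁, cos δ − sin φ₁ sin φ₂) = atan2(-0.6733, 0.3337) = -63.635°.
λ₂ = -171.984° − 63.635° = -235.62° → 124.38° after wrapping to (−180°, 180°].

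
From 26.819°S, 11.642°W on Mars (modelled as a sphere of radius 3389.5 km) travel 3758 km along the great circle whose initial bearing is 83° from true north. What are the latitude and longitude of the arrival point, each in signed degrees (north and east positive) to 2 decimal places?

Angular distance δ = d/R = 3758/3389.5 = 1.10872 rad; initial bearing θ = 1.4486 rad.
sin φ₂ = sin φ₁ cos δ + cos φ₁ sin δ cos θ = (-0.4512)(0.4458) + (0.8924)(0.8951)(0.1219) = -0.1038, so φ₂ = -5.96°.
Δλ = atan2(sin θ sin δ cos φ₁, cos δ − sin φ₁ sin φ₂) = atan2(0.7929, 0.3990) = 63.288°.
λ₂ = -11.642° + 63.288° = 51.65°.

-5.96°, 51.65°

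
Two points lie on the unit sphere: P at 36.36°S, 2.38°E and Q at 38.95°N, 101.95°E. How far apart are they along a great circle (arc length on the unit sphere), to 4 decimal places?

2.0678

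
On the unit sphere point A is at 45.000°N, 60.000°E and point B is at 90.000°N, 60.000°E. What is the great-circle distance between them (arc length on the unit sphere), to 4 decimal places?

In radians: φ₁ = 0.7854, φ₂ = 1.5708, Δλ = 0.000° = 0.0000 rad.
Haversine: a = sin²(Δφ/2) + cos φ₁ cos φ₂ sin²(Δλ/2) = 0.1464 + (0.7071)(0.0000)(0.0000) = 0.14645.
Central angle c = 2·arcsin(√a) = 0.78540 rad.
On the unit sphere the arc length equals the central angle: 0.7854.

0.7854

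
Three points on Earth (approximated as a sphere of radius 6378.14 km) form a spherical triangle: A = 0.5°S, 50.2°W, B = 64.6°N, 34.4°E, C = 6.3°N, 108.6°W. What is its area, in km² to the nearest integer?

45201011 km²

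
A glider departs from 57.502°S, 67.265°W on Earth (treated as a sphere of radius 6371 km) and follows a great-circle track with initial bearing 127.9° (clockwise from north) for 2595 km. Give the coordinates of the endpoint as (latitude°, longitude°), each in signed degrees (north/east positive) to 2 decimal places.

Angular distance δ = d/R = 2595/6371 = 0.40731 rad; initial bearing θ = 2.2323 rad.
sin φ₂ = sin φ₁ cos δ + cos φ₁ sin δ cos θ = (-0.8434)(0.9182) + (0.5373)(0.3961)(-0.6143) = -0.9052, so φ₂ = -64.84°.
Δλ = atan2(sin θ sin δ cos φ₁, cos δ − sin φ₁ sin φ₂) = atan2(0.1679, 0.1548) = 47.337°.
λ₂ = -67.265° + 47.337° = -19.93°.

-64.84°, -19.93°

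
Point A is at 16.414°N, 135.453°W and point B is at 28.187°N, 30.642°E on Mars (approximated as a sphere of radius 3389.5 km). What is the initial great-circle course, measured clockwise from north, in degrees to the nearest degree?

17°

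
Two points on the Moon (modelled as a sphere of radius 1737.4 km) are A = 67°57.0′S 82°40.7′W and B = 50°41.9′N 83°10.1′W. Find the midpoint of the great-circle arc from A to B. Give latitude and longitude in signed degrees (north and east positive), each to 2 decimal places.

-8.63°, -82.99°

Central angle δ = 2.0708 rad. Interpolating on the sphere with fraction f = 0.5:
P = [sin((1−f)δ)·A + sin(fδ)·B] / sin δ = 0.9801·A + 0.9801·B in Cartesian coordinates,
giving P = (0.1207, -0.9813, -0.1500), i.e. latitude -8.63°, longitude -82.99°.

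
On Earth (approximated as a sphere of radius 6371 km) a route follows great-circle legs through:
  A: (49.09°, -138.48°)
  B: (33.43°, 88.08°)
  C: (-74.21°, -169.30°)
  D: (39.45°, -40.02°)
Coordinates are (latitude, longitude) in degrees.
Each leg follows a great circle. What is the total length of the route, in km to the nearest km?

39054 km

Leg A→B: central angle 1.5302 rad, distance 9749.1 km.
Leg B→C: central angle 2.1892 rad, distance 13947.5 km.
Leg C→D: central angle 2.4105 rad, distance 15357.4 km.
Total: 9749.1 + 13947.5 + 15357.4 ≈ 39054 km.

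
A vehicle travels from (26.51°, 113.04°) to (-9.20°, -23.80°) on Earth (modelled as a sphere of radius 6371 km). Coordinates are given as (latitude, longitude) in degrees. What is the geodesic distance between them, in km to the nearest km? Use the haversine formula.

15089 km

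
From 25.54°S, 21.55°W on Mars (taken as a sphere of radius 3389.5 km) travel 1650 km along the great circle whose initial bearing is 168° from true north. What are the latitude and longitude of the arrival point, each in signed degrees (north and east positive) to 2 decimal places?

Angular distance δ = d/R = 1650/3389.5 = 0.48680 rad; initial bearing θ = 2.9322 rad.
sin φ₂ = sin φ₁ cos δ + cos φ₁ sin δ cos θ = (-0.4311)(0.8838) + (0.9023)(0.4678)(-0.9781) = -0.7939, so φ₂ = -52.55°.
Δλ = atan2(sin θ sin δ cos φ₁, cos δ − sin φ₁ sin φ₂) = atan2(0.0878, 0.5415) = 9.205°.
λ₂ = -21.550° + 9.205° = -12.35°.

-52.55°, -12.35°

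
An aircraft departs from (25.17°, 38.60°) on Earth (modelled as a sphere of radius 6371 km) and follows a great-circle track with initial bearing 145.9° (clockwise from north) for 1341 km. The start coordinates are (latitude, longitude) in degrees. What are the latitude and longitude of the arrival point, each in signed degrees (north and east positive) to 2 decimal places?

15.03°, 45.57°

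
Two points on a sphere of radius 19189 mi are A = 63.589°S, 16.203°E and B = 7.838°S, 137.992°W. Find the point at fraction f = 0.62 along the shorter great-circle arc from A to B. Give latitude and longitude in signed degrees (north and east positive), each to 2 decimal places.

-46.98°, -127.00°

Central angle δ = 1.8489 rad. Interpolating on the sphere with fraction f = 0.62:
P = [sin((1−f)δ)·A + sin(fδ)·B] / sin δ = 0.6720·A + 0.9477·B in Cartesian coordinates,
giving P = (-0.4106, -0.5449, -0.7311), i.e. latitude -46.98°, longitude -127.00°.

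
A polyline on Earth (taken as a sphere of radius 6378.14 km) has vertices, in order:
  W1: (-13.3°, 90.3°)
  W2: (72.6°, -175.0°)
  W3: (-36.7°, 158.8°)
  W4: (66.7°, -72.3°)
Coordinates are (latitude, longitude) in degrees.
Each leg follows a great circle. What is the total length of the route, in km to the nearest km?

39330 km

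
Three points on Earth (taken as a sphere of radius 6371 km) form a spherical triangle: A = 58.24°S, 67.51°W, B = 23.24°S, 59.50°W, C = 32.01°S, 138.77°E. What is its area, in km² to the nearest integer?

5709023 km²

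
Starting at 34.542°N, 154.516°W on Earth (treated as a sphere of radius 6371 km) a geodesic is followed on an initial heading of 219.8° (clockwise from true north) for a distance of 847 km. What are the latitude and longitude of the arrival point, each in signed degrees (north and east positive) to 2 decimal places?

28.56°, -160.06°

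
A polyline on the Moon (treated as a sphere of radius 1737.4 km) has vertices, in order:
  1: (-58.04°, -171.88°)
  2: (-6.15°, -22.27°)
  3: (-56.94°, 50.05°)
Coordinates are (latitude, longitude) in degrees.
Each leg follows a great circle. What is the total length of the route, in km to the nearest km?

5657 km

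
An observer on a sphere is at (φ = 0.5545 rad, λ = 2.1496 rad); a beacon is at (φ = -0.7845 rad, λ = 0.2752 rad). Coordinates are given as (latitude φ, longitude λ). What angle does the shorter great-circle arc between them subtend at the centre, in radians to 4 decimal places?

Let φ₁ = 0.5545 rad, φ₂ = -0.7845 rad, and Δλ = -1.8744 rad.
Haversine: a = sin²(Δφ/2) + cos φ₁ cos φ₂ sin²(Δλ/2) = 0.3851 + (0.8502)(0.7077)(0.6495) = 0.77593.
Central angle c = 2·arcsin(√a) = 2.15538 rad.
So the angular separation is 2.1554 rad.

2.1554 rad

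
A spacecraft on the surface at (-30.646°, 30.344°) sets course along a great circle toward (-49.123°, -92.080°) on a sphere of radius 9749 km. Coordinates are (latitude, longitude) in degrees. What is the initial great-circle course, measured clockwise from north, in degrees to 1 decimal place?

213.7°

With φ₁ = -0.5349, φ₂ = -0.8574, Δλ = -2.1367 rad, the forward-azimuth formula gives
θ = atan2( sin Δλ cos φ₂ , cos φ₁ sin φ₂ − sin φ₁ cos φ₂ cos Δλ ) = atan2(-0.5524, -0.8294) = -146.33°.
Adding 360° brings this into [0°, 360°): 213.7°.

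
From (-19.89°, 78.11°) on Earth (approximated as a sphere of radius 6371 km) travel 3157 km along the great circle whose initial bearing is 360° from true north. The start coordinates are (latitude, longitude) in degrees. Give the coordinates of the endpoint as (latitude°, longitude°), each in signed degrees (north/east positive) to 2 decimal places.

8.50°, 78.11°

Angular distance δ = d/R = 3157/6371 = 0.49553 rad; initial bearing θ = 6.2832 rad.
sin φ₂ = sin φ₁ cos δ + cos φ₁ sin δ cos θ = (-0.3402)(0.8797) + (0.9403)(0.4755)(1.0000) = 0.1478, so φ₂ = 8.50°.
Δλ = atan2(sin θ sin δ cos φ₁, cos δ − sin φ₁ sin φ₂) = atan2(-0.0000, 0.9300) = -0.000°.
λ₂ = 78.110° − 0.000° = 78.11°.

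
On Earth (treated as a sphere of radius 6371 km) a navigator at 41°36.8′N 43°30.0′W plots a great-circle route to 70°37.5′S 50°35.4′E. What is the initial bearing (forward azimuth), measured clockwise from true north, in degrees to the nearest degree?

Δλ = 94.090° = 1.6422 rad.
y = sin Δλ · cos φ₂ = (0.9975)(0.3317) = 0.3309
x = cos φ₁ sin φ₂ − sin φ₁ cos φ₂ cos Δλ = (0.7476)(-0.9434) − (0.6641)(0.3317)(-0.0713) = -0.6896
θ = atan2(y, x) = 154.37°, so the bearing is 154°.

154°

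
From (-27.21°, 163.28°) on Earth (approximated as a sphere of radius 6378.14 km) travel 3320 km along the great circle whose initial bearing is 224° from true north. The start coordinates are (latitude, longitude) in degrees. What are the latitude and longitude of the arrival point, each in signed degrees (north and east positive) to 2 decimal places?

-45.63°, 133.67°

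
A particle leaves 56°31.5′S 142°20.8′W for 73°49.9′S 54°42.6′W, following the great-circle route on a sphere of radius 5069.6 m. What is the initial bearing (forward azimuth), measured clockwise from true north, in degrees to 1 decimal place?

Δλ = 87.637° = 1.5295 rad.
y = sin Δλ · cos φ₂ = (0.9991)(0.2785) = 0.2782
x = cos φ₁ sin φ₂ − sin φ₁ cos φ₂ cos Δλ = (0.5516)(-0.9604) − (-0.8341)(0.2785)(0.0412) = -0.5202
θ = atan2(y, x) = 151.86°, so the bearing is 151.9°.

151.9°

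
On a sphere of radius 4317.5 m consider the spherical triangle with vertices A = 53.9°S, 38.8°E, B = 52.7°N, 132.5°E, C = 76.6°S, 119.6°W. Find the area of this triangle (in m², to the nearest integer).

43573607 m²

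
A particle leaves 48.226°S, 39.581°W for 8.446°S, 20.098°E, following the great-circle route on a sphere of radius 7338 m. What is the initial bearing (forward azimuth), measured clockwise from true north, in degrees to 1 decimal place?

Δλ = 59.679° = 1.0416 rad.
y = sin Δλ · cos φ₂ = (0.8632)(0.9892) = 0.8538
x = cos φ₁ sin φ₂ − sin φ₁ cos φ₂ cos Δλ = (0.6662)(-0.1469) − (-0.7458)(0.9892)(0.5048) = 0.2746
θ = atan2(y, x) = 72.17°, so the bearing is 72.2°.

72.2°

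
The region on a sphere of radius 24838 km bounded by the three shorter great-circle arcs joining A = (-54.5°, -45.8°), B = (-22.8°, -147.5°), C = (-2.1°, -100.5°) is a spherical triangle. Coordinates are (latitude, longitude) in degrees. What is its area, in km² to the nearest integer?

384235497 km²

Side lengths (central angles): a = 0.8731, b = 1.1970, c = 1.3624 rad; semiperimeter s = 1.7162.
By l'Huilier's theorem, tan(E/4) = √[tan(s/2) tan((s−a)/2) tan((s−b)/2) tan((s−c)/2)], giving spherical excess E = 0.6228 rad.
Area = E·R² = 0.6228 × (24838)² ≈ 384235497 km².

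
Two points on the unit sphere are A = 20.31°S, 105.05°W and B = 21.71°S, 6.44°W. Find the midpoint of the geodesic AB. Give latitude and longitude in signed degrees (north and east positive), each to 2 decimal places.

-30.50°, -56.06°

The central angle between A and B is δ = 1.5728 rad.
With f = 0.5, the slerp weights are sin((1−f)δ)/sin δ = 0.7078 and sin(fδ)/sin δ = 0.7078.
Weighted sum of the unit vectors: (0.7078)·(-0.2435,-0.9057,-0.3471) + (0.7078)·(0.9232,-0.1042,-0.3699) = (0.4811, -0.7148, -0.5075).
Converting back: φ = atan2(z, √(x²+y²)) = -30.50°, λ = atan2(y, x) = -56.06°.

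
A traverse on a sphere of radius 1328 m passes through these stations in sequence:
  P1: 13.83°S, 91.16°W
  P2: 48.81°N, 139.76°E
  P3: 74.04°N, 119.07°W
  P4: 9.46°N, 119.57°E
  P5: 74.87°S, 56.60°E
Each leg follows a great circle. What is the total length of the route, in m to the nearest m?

8195 m

Leg P1→P2: central angle 2.1932 rad, distance 2912.6 m.
Leg P2→P3: central angle 0.8115 rad, distance 1077.6 m.
Leg P3→P4: central angle 1.5539 rad, distance 2063.6 m.
Leg P4→P5: central angle 1.6125 rad, distance 2141.4 m.
Total: 2912.6 + 1077.6 + 2063.6 + 2141.4 ≈ 8195 m.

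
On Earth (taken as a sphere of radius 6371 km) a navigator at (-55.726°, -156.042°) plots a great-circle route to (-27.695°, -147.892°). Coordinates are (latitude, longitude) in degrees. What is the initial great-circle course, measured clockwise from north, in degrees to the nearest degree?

15°

Δλ = 8.150° = 0.1422 rad.
y = sin Δλ · cos φ₂ = (0.1418)(0.8854) = 0.1255
x = cos φ₁ sin φ₂ − sin φ₁ cos φ₂ cos Δλ = (0.5632)(-0.4648) − (-0.8264)(0.8854)(0.9899) = 0.4626
θ = atan2(y, x) = 15.18°, so the bearing is 15°.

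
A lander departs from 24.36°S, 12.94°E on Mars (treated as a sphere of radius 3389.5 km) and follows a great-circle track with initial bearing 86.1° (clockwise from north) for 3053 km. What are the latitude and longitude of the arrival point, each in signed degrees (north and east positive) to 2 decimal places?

-11.98°, 66.01°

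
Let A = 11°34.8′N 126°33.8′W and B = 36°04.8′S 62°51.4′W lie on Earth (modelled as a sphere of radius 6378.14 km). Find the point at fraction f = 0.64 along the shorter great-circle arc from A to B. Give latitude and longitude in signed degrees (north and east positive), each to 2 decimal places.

-21.19°, -89.48°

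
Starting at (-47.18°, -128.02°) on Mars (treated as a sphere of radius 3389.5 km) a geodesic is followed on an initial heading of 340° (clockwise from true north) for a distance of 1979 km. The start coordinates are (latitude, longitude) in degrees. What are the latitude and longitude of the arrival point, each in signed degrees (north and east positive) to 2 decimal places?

-15.06°, -139.28°

Angular distance δ = d/R = 1979/3389.5 = 0.58386 rad; initial bearing θ = 5.9341 rad.
sin φ₂ = sin φ₁ cos δ + cos φ₁ sin δ cos θ = (-0.7335)(0.8343) + (0.6797)(0.5513)(0.9397) = -0.2599, so φ₂ = -15.06°.
Δλ = atan2(sin θ sin δ cos φ₁, cos δ − sin φ₁ sin φ₂) = atan2(-0.1281, 0.6437) = -11.259°.
λ₂ = -128.020° − 11.259° = -139.28°.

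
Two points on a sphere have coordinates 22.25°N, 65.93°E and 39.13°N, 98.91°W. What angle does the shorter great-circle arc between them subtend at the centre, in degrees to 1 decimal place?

117.0°

With latitudes φ₁ = 22.250°, φ₂ = 39.130° and longitude difference Δλ = -164.840°:
Haversine: a = sin²(Δφ/2) + cos φ₁ cos φ₂ sin²(Δλ/2) = 0.0215 + (0.9255)(0.7757)(0.9826) = 0.72701.
Central angle c = 2·arcsin(√a) = 2.04206 rad.
So the angular separation is 117.0°.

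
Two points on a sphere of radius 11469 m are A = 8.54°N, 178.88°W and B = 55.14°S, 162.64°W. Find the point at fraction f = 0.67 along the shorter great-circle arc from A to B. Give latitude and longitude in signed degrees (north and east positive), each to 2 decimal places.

-34.34°, -170.41°

The central angle between A and B is δ = 1.1364 rad.
With f = 0.67, the slerp weights are sin((1−f)δ)/sin δ = 0.4038 and sin(fδ)/sin δ = 0.7606.
Weighted sum of the unit vectors: (0.4038)·(-0.9887,-0.0193,0.1485) + (0.7606)·(-0.5455,-0.1705,-0.8206) = (-0.8142, -0.1375, -0.5641).
Converting back: φ = atan2(z, √(x²+y²)) = -34.34°, λ = atan2(y, x) = -170.41°.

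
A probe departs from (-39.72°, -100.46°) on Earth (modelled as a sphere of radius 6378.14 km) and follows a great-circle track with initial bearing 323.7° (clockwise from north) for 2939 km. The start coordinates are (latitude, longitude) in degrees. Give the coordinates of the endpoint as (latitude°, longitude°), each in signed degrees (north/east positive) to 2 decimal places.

-17.26°, -116.46°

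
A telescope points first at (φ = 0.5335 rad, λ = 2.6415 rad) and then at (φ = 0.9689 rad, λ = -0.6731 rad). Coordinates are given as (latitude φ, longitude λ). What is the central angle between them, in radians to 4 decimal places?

1.6319 rad

In radians: φ₁ = 0.5335, φ₂ = 0.9689, Δλ = 170.087° = 2.9686 rad.
cos c = sin φ₁ sin φ₂ + cos φ₁ cos φ₂ cos Δλ = (0.5086)(0.8243) + (0.8610)(0.5662)(-0.9851) = -0.06107,
so c = arccos(-0.06107) = 1.63190 rad.
So the angular separation is 1.6319 rad.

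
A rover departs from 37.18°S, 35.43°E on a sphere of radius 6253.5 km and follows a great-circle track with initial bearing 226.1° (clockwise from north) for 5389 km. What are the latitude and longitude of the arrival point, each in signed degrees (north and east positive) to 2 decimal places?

Angular distance δ = d/R = 5389/6253.5 = 0.86176 rad; initial bearing θ = 3.9462 rad.
sin φ₂ = sin φ₁ cos δ + cos φ₁ sin δ cos θ = (-0.6043)(0.6511) + (0.7967)(0.7590)(-0.6934) = -0.8128, so φ₂ = -54.37°.
Δλ = atan2(sin θ sin δ cos φ₁, cos δ − sin φ₁ sin φ₂) = atan2(-0.4357, 0.1599) = -69.846°.
λ₂ = 35.430° − 69.846° = -34.42°.

-54.37°, -34.42°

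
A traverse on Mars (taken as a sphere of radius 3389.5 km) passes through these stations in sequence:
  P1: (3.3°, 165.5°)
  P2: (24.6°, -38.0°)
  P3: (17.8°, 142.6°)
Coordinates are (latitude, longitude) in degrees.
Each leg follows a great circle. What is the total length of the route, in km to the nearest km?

Leg P1→P2: central angle 2.5124 rad, distance 8515.6 km.
Leg P2→P3: central angle 2.4015 rad, distance 8139.9 km.
Total: 8515.6 + 8139.9 ≈ 16656 km.

16656 km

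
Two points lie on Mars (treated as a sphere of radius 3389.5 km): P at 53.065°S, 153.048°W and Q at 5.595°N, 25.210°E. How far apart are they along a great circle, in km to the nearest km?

7839 km

In radians: φ₁ = -0.9262, φ₂ = 0.0977, Δλ = 178.258° = 3.1112 rad.
cos c = sin φ₁ sin φ₂ + cos φ₁ cos φ₂ cos Δλ = (-0.7993)(0.0975) + (0.6009)(0.9952)(-0.9995) = -0.67570,
so c = arccos(-0.67570) = 2.31271 rad.
Distance = R·c = 3389.5 × 2.3127 ≈ 7839 km.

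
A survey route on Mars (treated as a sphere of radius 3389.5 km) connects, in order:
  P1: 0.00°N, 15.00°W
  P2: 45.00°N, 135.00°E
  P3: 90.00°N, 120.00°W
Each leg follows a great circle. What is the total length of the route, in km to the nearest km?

Leg P1→P2: central angle 2.2299 rad, distance 7558.1 km.
Leg P2→P3: central angle 0.7854 rad, distance 2662.1 km.
Total: 7558.1 + 2662.1 ≈ 10220 km.

10220 km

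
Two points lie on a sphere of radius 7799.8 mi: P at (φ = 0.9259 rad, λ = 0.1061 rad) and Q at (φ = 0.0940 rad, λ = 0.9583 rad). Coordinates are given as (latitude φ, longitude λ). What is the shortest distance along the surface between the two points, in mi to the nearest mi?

8444 mi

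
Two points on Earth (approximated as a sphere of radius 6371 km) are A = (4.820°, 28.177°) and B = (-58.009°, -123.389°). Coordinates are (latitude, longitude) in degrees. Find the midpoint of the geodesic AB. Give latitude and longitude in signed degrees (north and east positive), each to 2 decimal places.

-52.44°, 2.75°

Central angle δ = 2.1359 rad. Interpolating on the sphere with fraction f = 0.5:
P = [sin((1−f)δ)·A + sin(fδ)·B] / sin δ = 1.0375·A + 1.0375·B in Cartesian coordinates,
giving P = (0.6088, 0.0292, -0.7928), i.e. latitude -52.44°, longitude 2.75°.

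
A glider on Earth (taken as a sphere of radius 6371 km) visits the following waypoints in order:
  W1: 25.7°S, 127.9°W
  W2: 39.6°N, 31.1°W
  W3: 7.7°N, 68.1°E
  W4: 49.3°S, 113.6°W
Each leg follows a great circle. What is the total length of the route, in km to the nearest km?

Leg W1→W2: central angle 1.9376 rad, distance 12344.4 km.
Leg W2→W3: central angle 1.6075 rad, distance 10241.2 km.
Leg W3→W4: central angle 2.4151 rad, distance 15386.6 km.
Total: 12344.4 + 10241.2 + 15386.6 ≈ 37972 km.

37972 km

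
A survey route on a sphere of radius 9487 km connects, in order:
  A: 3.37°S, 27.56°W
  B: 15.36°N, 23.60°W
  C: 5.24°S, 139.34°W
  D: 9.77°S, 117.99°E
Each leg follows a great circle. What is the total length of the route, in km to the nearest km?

39216 km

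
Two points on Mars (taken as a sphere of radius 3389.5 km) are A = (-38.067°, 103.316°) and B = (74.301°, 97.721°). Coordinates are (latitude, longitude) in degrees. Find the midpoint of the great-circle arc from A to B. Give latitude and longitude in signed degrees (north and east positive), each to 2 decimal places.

Central angle δ = 1.9623 rad. Interpolating on the sphere with fraction f = 0.5:
P = [sin((1−f)δ)·A + sin(fδ)·B] / sin δ = 0.8992·A + 0.8992·B in Cartesian coordinates,
giving P = (-0.1957, 0.9300, 0.3112), i.e. latitude 18.13°, longitude 101.89°.

18.13°, 101.89°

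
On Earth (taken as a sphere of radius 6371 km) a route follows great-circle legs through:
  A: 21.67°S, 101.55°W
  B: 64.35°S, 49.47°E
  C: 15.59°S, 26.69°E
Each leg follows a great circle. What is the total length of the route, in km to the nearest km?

Leg A→B: central angle 1.5898 rad, distance 10128.8 km.
Leg B→C: central angle 0.8935 rad, distance 5692.5 km.
Total: 10128.8 + 5692.5 ≈ 15821 km.

15821 km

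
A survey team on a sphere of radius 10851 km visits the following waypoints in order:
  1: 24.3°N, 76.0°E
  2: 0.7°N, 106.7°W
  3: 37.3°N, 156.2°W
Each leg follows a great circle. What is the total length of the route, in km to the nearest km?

40389 km

Leg 1→2: central angle 2.7029 rad, distance 29328.9 km.
Leg 2→3: central angle 1.0193 rad, distance 11060.2 km.
Total: 29328.9 + 11060.2 ≈ 40389 km.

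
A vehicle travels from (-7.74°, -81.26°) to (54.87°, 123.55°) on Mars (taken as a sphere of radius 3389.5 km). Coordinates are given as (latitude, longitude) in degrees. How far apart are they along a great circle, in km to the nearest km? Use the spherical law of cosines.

Let φ₁ = -0.1351 rad, φ₂ = 0.9577 rad, and Δλ = -2.7086 rad.
cos c = sin φ₁ sin φ₂ + cos φ₁ cos φ₂ cos Δλ = (-0.1347)(0.8178) + (0.9909)(0.5754)(-0.9077) = -0.62771,
so c = arccos(-0.62771) = 2.24941 rad.
Distance = R·c = 3389.5 × 2.2494 ≈ 7624 km.

7624 km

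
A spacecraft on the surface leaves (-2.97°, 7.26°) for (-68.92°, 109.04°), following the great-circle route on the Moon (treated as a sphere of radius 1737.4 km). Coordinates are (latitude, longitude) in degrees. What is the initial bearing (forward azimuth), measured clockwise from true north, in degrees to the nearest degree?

159°

Δλ = 101.780° = 1.7764 rad.
y = sin Δλ · cos φ₂ = (0.9789)(0.3597) = 0.3521
x = cos φ₁ sin φ₂ − sin φ₁ cos φ₂ cos Δλ = (0.9987)(-0.9331) − (-0.0518)(0.3597)(-0.2042) = -0.9356
θ = atan2(y, x) = 159.38°, so the bearing is 159°.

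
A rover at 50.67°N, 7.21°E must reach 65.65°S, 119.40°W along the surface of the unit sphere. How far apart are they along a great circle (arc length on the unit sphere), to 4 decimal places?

2.6071

With latitudes φ₁ = 50.670°, φ₂ = -65.650° and longitude difference Δλ = -126.610°:
Haversine: a = sin²(Δφ/2) + cos φ₁ cos φ₂ sin²(Δλ/2) = 0.7217 + (0.6338)(0.4123)(0.7982) = 0.93027.
Central angle c = 2·arcsin(√a) = 2.60712 rad.
On the unit sphere the arc length equals the central angle: 2.6071.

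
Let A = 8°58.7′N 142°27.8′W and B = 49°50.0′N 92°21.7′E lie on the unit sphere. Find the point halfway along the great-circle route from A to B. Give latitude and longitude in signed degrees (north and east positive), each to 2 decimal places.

48.61°, 176.98°

The central angle between A and B is δ = 1.8212 rad.
With f = 0.5, the slerp weights are sin((1−f)δ)/sin δ = 0.8153 and sin(fδ)/sin δ = 0.8153.
Weighted sum of the unit vectors: (0.8153)·(-0.7832,-0.6018,0.1561) + (0.8153)·(-0.0266,0.6445,0.7642) = (-0.6602, 0.0348, 0.7503).
Converting back: φ = atan2(z, √(x²+y²)) = 48.61°, λ = atan2(y, x) = 176.98°.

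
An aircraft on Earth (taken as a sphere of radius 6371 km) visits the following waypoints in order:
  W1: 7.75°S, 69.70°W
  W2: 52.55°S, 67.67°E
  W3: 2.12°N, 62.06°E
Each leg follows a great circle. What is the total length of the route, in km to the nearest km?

Leg W1→W2: central angle 1.9137 rad, distance 12192.3 km.
Leg W2→W3: central angle 0.9577 rad, distance 6101.7 km.
Total: 12192.3 + 6101.7 ≈ 18294 km.

18294 km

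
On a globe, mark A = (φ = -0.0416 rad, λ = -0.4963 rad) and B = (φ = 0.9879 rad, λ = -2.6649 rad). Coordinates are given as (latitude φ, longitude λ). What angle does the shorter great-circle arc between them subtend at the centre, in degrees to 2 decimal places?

With latitudes φ₁ = -2.384°, φ₂ = 56.603° and longitude difference Δλ = -124.252°:
cos c = sin φ₁ sin φ₂ + cos φ₁ cos φ₂ cos Δλ = (-0.0416)(0.8349) + (0.9991)(0.5504)(-0.5628) = -0.34426,
so c = arccos(-0.34426) = 1.92225 rad.
So the angular separation is 110.14°.

110.14°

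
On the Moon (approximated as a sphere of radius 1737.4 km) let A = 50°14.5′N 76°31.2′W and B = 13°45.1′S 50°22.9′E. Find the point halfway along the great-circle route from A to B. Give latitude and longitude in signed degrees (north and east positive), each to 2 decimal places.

Central angle δ = 2.1601 rad. Interpolating on the sphere with fraction f = 0.5:
P = [sin((1−f)δ)·A + sin(fδ)·B] / sin δ = 1.0609·A + 1.0609·B in Cartesian coordinates,
giving P = (0.8153, 0.1340, 0.5634), i.e. latitude 34.29°, longitude 9.33°.

34.29°, 9.33°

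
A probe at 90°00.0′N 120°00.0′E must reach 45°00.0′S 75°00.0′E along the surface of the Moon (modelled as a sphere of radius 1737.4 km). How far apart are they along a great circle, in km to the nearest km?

Let φ₁ = 1.5708 rad, φ₂ = -0.7854 rad, and Δλ = -0.7854 rad.
cos c = sin φ₁ sin φ₂ + cos φ₁ cos φ₂ cos Δλ = (1.0000)(-0.7071) + (0.0000)(0.7071)(0.7071) = -0.70711,
so c = arccos(-0.70711) = 2.35619 rad.
Distance = R·c = 1737.4 × 2.3562 ≈ 4094 km.

4094 km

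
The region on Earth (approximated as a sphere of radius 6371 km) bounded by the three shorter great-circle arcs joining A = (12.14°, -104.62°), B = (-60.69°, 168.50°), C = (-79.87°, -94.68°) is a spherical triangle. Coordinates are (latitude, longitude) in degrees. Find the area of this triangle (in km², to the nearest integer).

24483688 km²

Side lengths (central angles): a = 0.5583, b = 1.6085, c = 1.7288 rad; semiperimeter s = 1.9478.
By l'Huilier's theorem, tan(E/4) = √[tan(s/2) tan((s−a)/2) tan((s−b)/2) tan((s−c)/2)], giving spherical excess E = 0.6032 rad.
Area = E·R² = 0.6032 × (6371)² ≈ 24483688 km².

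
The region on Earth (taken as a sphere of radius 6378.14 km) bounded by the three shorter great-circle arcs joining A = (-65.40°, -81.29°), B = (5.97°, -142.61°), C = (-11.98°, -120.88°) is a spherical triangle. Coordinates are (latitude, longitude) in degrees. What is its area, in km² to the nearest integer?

7339413 km²

Side lengths (central angles): a = 0.4903, b = 1.0443, c = 1.4665 rad; semiperimeter s = 1.5005.
By l'Huilier's theorem, tan(E/4) = √[tan(s/2) tan((s−a)/2) tan((s−b)/2) tan((s−c)/2)], giving spherical excess E = 0.1804 rad.
Area = E·R² = 0.1804 × (6378.14)² ≈ 7339413 km².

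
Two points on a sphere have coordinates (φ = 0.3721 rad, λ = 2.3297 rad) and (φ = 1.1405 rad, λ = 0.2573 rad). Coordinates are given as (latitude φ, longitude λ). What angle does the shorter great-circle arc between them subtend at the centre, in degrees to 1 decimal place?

81.7°

With latitudes φ₁ = 21.320°, φ₂ = 65.346° and longitude difference Δλ = -118.740°:
Haversine: a = sin²(Δφ/2) + cos φ₁ cos φ₂ sin²(Δλ/2) = 0.1405 + (0.9316)(0.4171)(0.7404) = 0.42821.
Central angle c = 2·arcsin(√a) = 1.42672 rad.
So the angular separation is 81.7°.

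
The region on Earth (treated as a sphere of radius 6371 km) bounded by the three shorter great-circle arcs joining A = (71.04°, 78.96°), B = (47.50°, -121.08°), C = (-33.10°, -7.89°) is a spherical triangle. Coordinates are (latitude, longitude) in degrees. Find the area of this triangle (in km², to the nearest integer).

86138785 km²

Side lengths (central angles): a = 2.2466, b = 2.0961, c = 1.0575 rad; semiperimeter s = 2.7001.
By l'Huilier's theorem, tan(E/4) = √[tan(s/2) tan((s−a)/2) tan((s−b)/2) tan((s−c)/2)], giving spherical excess E = 2.1222 rad.
Area = E·R² = 2.1222 × (6371)² ≈ 86138785 km².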